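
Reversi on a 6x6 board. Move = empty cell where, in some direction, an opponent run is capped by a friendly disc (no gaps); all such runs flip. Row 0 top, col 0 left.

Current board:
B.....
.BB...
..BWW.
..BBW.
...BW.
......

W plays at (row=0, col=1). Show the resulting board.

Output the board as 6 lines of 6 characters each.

Place W at (0,1); scan 8 dirs for brackets.
Dir NW: edge -> no flip
Dir N: edge -> no flip
Dir NE: edge -> no flip
Dir W: opp run (0,0), next=edge -> no flip
Dir E: first cell '.' (not opp) -> no flip
Dir SW: first cell '.' (not opp) -> no flip
Dir S: opp run (1,1), next='.' -> no flip
Dir SE: opp run (1,2) capped by W -> flip
All flips: (1,2)

Answer: BW....
.BW...
..BWW.
..BBW.
...BW.
......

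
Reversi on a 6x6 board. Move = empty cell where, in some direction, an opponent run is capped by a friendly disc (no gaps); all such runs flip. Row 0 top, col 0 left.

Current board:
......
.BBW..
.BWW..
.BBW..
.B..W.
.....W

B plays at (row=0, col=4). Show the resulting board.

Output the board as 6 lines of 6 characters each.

Answer: ....B.
.BBB..
.BBW..
.BBW..
.B..W.
.....W

Derivation:
Place B at (0,4); scan 8 dirs for brackets.
Dir NW: edge -> no flip
Dir N: edge -> no flip
Dir NE: edge -> no flip
Dir W: first cell '.' (not opp) -> no flip
Dir E: first cell '.' (not opp) -> no flip
Dir SW: opp run (1,3) (2,2) capped by B -> flip
Dir S: first cell '.' (not opp) -> no flip
Dir SE: first cell '.' (not opp) -> no flip
All flips: (1,3) (2,2)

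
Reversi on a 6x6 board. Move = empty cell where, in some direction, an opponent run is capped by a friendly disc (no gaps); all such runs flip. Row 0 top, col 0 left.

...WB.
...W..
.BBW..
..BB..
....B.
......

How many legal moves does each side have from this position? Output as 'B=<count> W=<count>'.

Answer: B=3 W=5

Derivation:
-- B to move --
(0,2): flips 1 -> legal
(1,2): no bracket -> illegal
(1,4): flips 1 -> legal
(2,4): flips 1 -> legal
(3,4): no bracket -> illegal
B mobility = 3
-- W to move --
(0,5): flips 1 -> legal
(1,0): no bracket -> illegal
(1,1): no bracket -> illegal
(1,2): no bracket -> illegal
(1,4): no bracket -> illegal
(1,5): no bracket -> illegal
(2,0): flips 2 -> legal
(2,4): no bracket -> illegal
(3,0): no bracket -> illegal
(3,1): flips 1 -> legal
(3,4): no bracket -> illegal
(3,5): no bracket -> illegal
(4,1): flips 1 -> legal
(4,2): no bracket -> illegal
(4,3): flips 1 -> legal
(4,5): no bracket -> illegal
(5,3): no bracket -> illegal
(5,4): no bracket -> illegal
(5,5): no bracket -> illegal
W mobility = 5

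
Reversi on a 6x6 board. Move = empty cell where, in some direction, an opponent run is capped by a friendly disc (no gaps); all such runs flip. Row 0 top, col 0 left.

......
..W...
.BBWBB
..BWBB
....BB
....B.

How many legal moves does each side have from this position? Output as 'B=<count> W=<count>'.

-- B to move --
(0,1): flips 2 -> legal
(0,2): flips 1 -> legal
(0,3): flips 1 -> legal
(1,1): no bracket -> illegal
(1,3): no bracket -> illegal
(1,4): flips 1 -> legal
(4,2): flips 1 -> legal
(4,3): no bracket -> illegal
B mobility = 5
-- W to move --
(1,0): no bracket -> illegal
(1,1): flips 1 -> legal
(1,3): no bracket -> illegal
(1,4): no bracket -> illegal
(1,5): flips 1 -> legal
(2,0): flips 2 -> legal
(3,0): flips 1 -> legal
(3,1): flips 1 -> legal
(4,1): flips 1 -> legal
(4,2): flips 2 -> legal
(4,3): no bracket -> illegal
(5,3): no bracket -> illegal
(5,5): flips 1 -> legal
W mobility = 8

Answer: B=5 W=8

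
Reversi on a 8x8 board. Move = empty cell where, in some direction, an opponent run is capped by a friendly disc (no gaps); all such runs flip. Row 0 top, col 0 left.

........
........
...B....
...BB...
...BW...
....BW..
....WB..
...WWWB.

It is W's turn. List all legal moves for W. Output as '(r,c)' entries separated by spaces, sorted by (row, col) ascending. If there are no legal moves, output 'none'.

(1,2): no bracket -> illegal
(1,3): no bracket -> illegal
(1,4): no bracket -> illegal
(2,2): flips 1 -> legal
(2,4): flips 1 -> legal
(2,5): no bracket -> illegal
(3,2): no bracket -> illegal
(3,5): no bracket -> illegal
(4,2): flips 1 -> legal
(4,5): no bracket -> illegal
(5,2): no bracket -> illegal
(5,3): flips 1 -> legal
(5,6): flips 1 -> legal
(6,3): no bracket -> illegal
(6,6): flips 1 -> legal
(6,7): no bracket -> illegal
(7,7): flips 1 -> legal

Answer: (2,2) (2,4) (4,2) (5,3) (5,6) (6,6) (7,7)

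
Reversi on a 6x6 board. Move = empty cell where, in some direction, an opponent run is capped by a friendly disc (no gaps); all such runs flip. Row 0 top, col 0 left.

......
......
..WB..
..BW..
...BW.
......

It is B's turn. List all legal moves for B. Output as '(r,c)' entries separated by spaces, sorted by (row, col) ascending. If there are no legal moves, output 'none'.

Answer: (1,2) (2,1) (3,4) (4,5)

Derivation:
(1,1): no bracket -> illegal
(1,2): flips 1 -> legal
(1,3): no bracket -> illegal
(2,1): flips 1 -> legal
(2,4): no bracket -> illegal
(3,1): no bracket -> illegal
(3,4): flips 1 -> legal
(3,5): no bracket -> illegal
(4,2): no bracket -> illegal
(4,5): flips 1 -> legal
(5,3): no bracket -> illegal
(5,4): no bracket -> illegal
(5,5): no bracket -> illegal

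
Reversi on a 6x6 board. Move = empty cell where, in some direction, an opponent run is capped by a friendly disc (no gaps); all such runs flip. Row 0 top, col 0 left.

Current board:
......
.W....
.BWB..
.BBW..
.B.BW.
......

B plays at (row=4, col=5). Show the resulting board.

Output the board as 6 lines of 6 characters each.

Place B at (4,5); scan 8 dirs for brackets.
Dir NW: first cell '.' (not opp) -> no flip
Dir N: first cell '.' (not opp) -> no flip
Dir NE: edge -> no flip
Dir W: opp run (4,4) capped by B -> flip
Dir E: edge -> no flip
Dir SW: first cell '.' (not opp) -> no flip
Dir S: first cell '.' (not opp) -> no flip
Dir SE: edge -> no flip
All flips: (4,4)

Answer: ......
.W....
.BWB..
.BBW..
.B.BBB
......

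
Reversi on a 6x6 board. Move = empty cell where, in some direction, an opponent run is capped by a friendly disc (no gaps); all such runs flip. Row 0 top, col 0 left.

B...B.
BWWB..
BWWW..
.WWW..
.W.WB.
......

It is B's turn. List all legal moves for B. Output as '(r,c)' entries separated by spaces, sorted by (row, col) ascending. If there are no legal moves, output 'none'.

Answer: (0,2) (2,4) (4,0) (4,2) (5,3) (5,4)

Derivation:
(0,1): no bracket -> illegal
(0,2): flips 1 -> legal
(0,3): no bracket -> illegal
(1,4): no bracket -> illegal
(2,4): flips 3 -> legal
(3,0): no bracket -> illegal
(3,4): no bracket -> illegal
(4,0): flips 2 -> legal
(4,2): flips 2 -> legal
(5,0): no bracket -> illegal
(5,1): no bracket -> illegal
(5,2): no bracket -> illegal
(5,3): flips 3 -> legal
(5,4): flips 3 -> legal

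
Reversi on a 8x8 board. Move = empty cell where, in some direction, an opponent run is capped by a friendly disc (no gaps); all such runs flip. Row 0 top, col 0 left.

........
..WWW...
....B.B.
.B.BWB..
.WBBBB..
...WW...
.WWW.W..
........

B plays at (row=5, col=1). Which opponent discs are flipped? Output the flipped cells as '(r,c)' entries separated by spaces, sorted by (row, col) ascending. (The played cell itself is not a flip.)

Answer: (4,1)

Derivation:
Dir NW: first cell '.' (not opp) -> no flip
Dir N: opp run (4,1) capped by B -> flip
Dir NE: first cell 'B' (not opp) -> no flip
Dir W: first cell '.' (not opp) -> no flip
Dir E: first cell '.' (not opp) -> no flip
Dir SW: first cell '.' (not opp) -> no flip
Dir S: opp run (6,1), next='.' -> no flip
Dir SE: opp run (6,2), next='.' -> no flip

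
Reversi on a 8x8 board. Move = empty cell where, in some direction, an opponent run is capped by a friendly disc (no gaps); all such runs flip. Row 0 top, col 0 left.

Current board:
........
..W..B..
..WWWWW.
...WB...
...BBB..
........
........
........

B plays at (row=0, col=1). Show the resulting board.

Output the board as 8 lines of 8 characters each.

Answer: .B......
..B..B..
..WBWWW.
...WB...
...BBB..
........
........
........

Derivation:
Place B at (0,1); scan 8 dirs for brackets.
Dir NW: edge -> no flip
Dir N: edge -> no flip
Dir NE: edge -> no flip
Dir W: first cell '.' (not opp) -> no flip
Dir E: first cell '.' (not opp) -> no flip
Dir SW: first cell '.' (not opp) -> no flip
Dir S: first cell '.' (not opp) -> no flip
Dir SE: opp run (1,2) (2,3) capped by B -> flip
All flips: (1,2) (2,3)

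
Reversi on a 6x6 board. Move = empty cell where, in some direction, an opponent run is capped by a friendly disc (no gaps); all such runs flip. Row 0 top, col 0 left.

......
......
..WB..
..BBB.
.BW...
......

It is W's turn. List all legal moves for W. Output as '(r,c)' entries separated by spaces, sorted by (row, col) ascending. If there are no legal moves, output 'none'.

Answer: (2,4) (4,0) (4,4)

Derivation:
(1,2): no bracket -> illegal
(1,3): no bracket -> illegal
(1,4): no bracket -> illegal
(2,1): no bracket -> illegal
(2,4): flips 2 -> legal
(2,5): no bracket -> illegal
(3,0): no bracket -> illegal
(3,1): no bracket -> illegal
(3,5): no bracket -> illegal
(4,0): flips 1 -> legal
(4,3): no bracket -> illegal
(4,4): flips 1 -> legal
(4,5): no bracket -> illegal
(5,0): no bracket -> illegal
(5,1): no bracket -> illegal
(5,2): no bracket -> illegal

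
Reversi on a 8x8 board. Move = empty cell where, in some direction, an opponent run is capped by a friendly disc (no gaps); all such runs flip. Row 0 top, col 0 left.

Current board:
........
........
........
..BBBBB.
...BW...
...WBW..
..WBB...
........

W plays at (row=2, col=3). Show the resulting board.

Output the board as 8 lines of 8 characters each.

Answer: ........
........
...W....
..BWBBB.
...WW...
...WBW..
..WBB...
........

Derivation:
Place W at (2,3); scan 8 dirs for brackets.
Dir NW: first cell '.' (not opp) -> no flip
Dir N: first cell '.' (not opp) -> no flip
Dir NE: first cell '.' (not opp) -> no flip
Dir W: first cell '.' (not opp) -> no flip
Dir E: first cell '.' (not opp) -> no flip
Dir SW: opp run (3,2), next='.' -> no flip
Dir S: opp run (3,3) (4,3) capped by W -> flip
Dir SE: opp run (3,4), next='.' -> no flip
All flips: (3,3) (4,3)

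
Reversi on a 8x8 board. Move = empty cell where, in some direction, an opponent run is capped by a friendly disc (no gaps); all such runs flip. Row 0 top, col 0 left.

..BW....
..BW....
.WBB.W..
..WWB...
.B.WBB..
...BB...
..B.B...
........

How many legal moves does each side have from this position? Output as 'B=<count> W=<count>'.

Answer: B=10 W=11

Derivation:
-- B to move --
(0,4): flips 2 -> legal
(1,0): flips 3 -> legal
(1,1): no bracket -> illegal
(1,4): flips 1 -> legal
(1,5): no bracket -> illegal
(1,6): flips 1 -> legal
(2,0): flips 1 -> legal
(2,4): flips 1 -> legal
(2,6): no bracket -> illegal
(3,0): flips 1 -> legal
(3,1): flips 2 -> legal
(3,5): no bracket -> illegal
(3,6): no bracket -> illegal
(4,2): flips 2 -> legal
(5,2): flips 1 -> legal
B mobility = 10
-- W to move --
(0,1): flips 1 -> legal
(1,1): flips 2 -> legal
(1,4): flips 1 -> legal
(2,4): flips 2 -> legal
(3,0): no bracket -> illegal
(3,1): flips 1 -> legal
(3,5): flips 1 -> legal
(3,6): no bracket -> illegal
(4,0): no bracket -> illegal
(4,2): no bracket -> illegal
(4,6): flips 2 -> legal
(5,0): flips 1 -> legal
(5,1): no bracket -> illegal
(5,2): no bracket -> illegal
(5,5): flips 1 -> legal
(5,6): no bracket -> illegal
(6,1): no bracket -> illegal
(6,3): flips 1 -> legal
(6,5): flips 1 -> legal
(7,1): no bracket -> illegal
(7,2): no bracket -> illegal
(7,3): no bracket -> illegal
(7,4): no bracket -> illegal
(7,5): no bracket -> illegal
W mobility = 11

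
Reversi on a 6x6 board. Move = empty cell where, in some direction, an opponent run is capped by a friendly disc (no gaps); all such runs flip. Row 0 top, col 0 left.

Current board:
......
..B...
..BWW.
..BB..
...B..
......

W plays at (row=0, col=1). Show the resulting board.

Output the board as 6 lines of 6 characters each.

Answer: .W....
..W...
..BWW.
..BB..
...B..
......

Derivation:
Place W at (0,1); scan 8 dirs for brackets.
Dir NW: edge -> no flip
Dir N: edge -> no flip
Dir NE: edge -> no flip
Dir W: first cell '.' (not opp) -> no flip
Dir E: first cell '.' (not opp) -> no flip
Dir SW: first cell '.' (not opp) -> no flip
Dir S: first cell '.' (not opp) -> no flip
Dir SE: opp run (1,2) capped by W -> flip
All flips: (1,2)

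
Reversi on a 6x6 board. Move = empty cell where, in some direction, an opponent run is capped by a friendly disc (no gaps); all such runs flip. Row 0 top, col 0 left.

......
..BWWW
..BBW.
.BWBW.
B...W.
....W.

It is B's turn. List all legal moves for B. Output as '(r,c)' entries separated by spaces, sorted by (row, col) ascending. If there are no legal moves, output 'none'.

(0,2): no bracket -> illegal
(0,3): flips 1 -> legal
(0,4): flips 1 -> legal
(0,5): flips 1 -> legal
(2,1): no bracket -> illegal
(2,5): flips 1 -> legal
(3,5): flips 1 -> legal
(4,1): flips 1 -> legal
(4,2): flips 1 -> legal
(4,3): no bracket -> illegal
(4,5): flips 1 -> legal
(5,3): no bracket -> illegal
(5,5): flips 1 -> legal

Answer: (0,3) (0,4) (0,5) (2,5) (3,5) (4,1) (4,2) (4,5) (5,5)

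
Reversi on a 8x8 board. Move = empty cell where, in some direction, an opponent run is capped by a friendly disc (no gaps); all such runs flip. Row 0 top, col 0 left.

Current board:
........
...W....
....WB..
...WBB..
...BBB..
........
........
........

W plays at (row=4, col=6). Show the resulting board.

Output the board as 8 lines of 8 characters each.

Place W at (4,6); scan 8 dirs for brackets.
Dir NW: opp run (3,5) capped by W -> flip
Dir N: first cell '.' (not opp) -> no flip
Dir NE: first cell '.' (not opp) -> no flip
Dir W: opp run (4,5) (4,4) (4,3), next='.' -> no flip
Dir E: first cell '.' (not opp) -> no flip
Dir SW: first cell '.' (not opp) -> no flip
Dir S: first cell '.' (not opp) -> no flip
Dir SE: first cell '.' (not opp) -> no flip
All flips: (3,5)

Answer: ........
...W....
....WB..
...WBW..
...BBBW.
........
........
........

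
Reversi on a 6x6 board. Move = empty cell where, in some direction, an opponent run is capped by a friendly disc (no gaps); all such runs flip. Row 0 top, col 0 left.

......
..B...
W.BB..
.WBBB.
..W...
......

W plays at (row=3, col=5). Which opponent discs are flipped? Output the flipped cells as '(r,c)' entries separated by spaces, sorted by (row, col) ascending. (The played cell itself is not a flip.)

Answer: (3,2) (3,3) (3,4)

Derivation:
Dir NW: first cell '.' (not opp) -> no flip
Dir N: first cell '.' (not opp) -> no flip
Dir NE: edge -> no flip
Dir W: opp run (3,4) (3,3) (3,2) capped by W -> flip
Dir E: edge -> no flip
Dir SW: first cell '.' (not opp) -> no flip
Dir S: first cell '.' (not opp) -> no flip
Dir SE: edge -> no flip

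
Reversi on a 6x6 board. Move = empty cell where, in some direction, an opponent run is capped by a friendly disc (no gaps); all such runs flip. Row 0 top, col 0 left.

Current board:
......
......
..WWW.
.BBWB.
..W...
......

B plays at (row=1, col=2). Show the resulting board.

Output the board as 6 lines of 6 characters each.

Answer: ......
..B...
..BBW.
.BBWB.
..W...
......

Derivation:
Place B at (1,2); scan 8 dirs for brackets.
Dir NW: first cell '.' (not opp) -> no flip
Dir N: first cell '.' (not opp) -> no flip
Dir NE: first cell '.' (not opp) -> no flip
Dir W: first cell '.' (not opp) -> no flip
Dir E: first cell '.' (not opp) -> no flip
Dir SW: first cell '.' (not opp) -> no flip
Dir S: opp run (2,2) capped by B -> flip
Dir SE: opp run (2,3) capped by B -> flip
All flips: (2,2) (2,3)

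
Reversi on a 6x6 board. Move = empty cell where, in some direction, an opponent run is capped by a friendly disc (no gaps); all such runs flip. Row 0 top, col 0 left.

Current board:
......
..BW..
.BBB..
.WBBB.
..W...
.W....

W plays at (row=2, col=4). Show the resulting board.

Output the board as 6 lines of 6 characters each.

Answer: ......
..BW..
.BBBW.
.WBWB.
..W...
.W....

Derivation:
Place W at (2,4); scan 8 dirs for brackets.
Dir NW: first cell 'W' (not opp) -> no flip
Dir N: first cell '.' (not opp) -> no flip
Dir NE: first cell '.' (not opp) -> no flip
Dir W: opp run (2,3) (2,2) (2,1), next='.' -> no flip
Dir E: first cell '.' (not opp) -> no flip
Dir SW: opp run (3,3) capped by W -> flip
Dir S: opp run (3,4), next='.' -> no flip
Dir SE: first cell '.' (not opp) -> no flip
All flips: (3,3)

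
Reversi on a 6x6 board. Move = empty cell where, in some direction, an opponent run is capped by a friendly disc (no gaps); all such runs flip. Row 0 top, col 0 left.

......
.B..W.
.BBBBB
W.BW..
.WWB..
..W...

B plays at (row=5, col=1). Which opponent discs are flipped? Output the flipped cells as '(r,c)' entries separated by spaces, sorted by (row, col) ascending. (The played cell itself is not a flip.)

Answer: (3,3) (4,2)

Derivation:
Dir NW: first cell '.' (not opp) -> no flip
Dir N: opp run (4,1), next='.' -> no flip
Dir NE: opp run (4,2) (3,3) capped by B -> flip
Dir W: first cell '.' (not opp) -> no flip
Dir E: opp run (5,2), next='.' -> no flip
Dir SW: edge -> no flip
Dir S: edge -> no flip
Dir SE: edge -> no flip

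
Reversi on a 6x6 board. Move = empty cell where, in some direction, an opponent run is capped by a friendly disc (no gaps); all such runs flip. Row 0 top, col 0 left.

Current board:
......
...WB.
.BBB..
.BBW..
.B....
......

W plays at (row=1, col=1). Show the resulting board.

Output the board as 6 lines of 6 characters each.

Place W at (1,1); scan 8 dirs for brackets.
Dir NW: first cell '.' (not opp) -> no flip
Dir N: first cell '.' (not opp) -> no flip
Dir NE: first cell '.' (not opp) -> no flip
Dir W: first cell '.' (not opp) -> no flip
Dir E: first cell '.' (not opp) -> no flip
Dir SW: first cell '.' (not opp) -> no flip
Dir S: opp run (2,1) (3,1) (4,1), next='.' -> no flip
Dir SE: opp run (2,2) capped by W -> flip
All flips: (2,2)

Answer: ......
.W.WB.
.BWB..
.BBW..
.B....
......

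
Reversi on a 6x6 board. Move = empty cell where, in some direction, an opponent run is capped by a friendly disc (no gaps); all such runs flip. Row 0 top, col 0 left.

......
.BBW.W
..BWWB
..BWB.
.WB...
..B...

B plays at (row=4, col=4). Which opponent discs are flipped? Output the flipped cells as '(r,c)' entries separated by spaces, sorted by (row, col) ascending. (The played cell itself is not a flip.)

Answer: (3,3)

Derivation:
Dir NW: opp run (3,3) capped by B -> flip
Dir N: first cell 'B' (not opp) -> no flip
Dir NE: first cell '.' (not opp) -> no flip
Dir W: first cell '.' (not opp) -> no flip
Dir E: first cell '.' (not opp) -> no flip
Dir SW: first cell '.' (not opp) -> no flip
Dir S: first cell '.' (not opp) -> no flip
Dir SE: first cell '.' (not opp) -> no flip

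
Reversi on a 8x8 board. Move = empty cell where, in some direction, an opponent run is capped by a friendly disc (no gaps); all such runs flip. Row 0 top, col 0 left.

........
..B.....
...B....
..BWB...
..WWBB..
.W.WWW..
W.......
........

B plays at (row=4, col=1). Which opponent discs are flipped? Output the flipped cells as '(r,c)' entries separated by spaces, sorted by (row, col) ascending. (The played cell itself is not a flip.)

Dir NW: first cell '.' (not opp) -> no flip
Dir N: first cell '.' (not opp) -> no flip
Dir NE: first cell 'B' (not opp) -> no flip
Dir W: first cell '.' (not opp) -> no flip
Dir E: opp run (4,2) (4,3) capped by B -> flip
Dir SW: first cell '.' (not opp) -> no flip
Dir S: opp run (5,1), next='.' -> no flip
Dir SE: first cell '.' (not opp) -> no flip

Answer: (4,2) (4,3)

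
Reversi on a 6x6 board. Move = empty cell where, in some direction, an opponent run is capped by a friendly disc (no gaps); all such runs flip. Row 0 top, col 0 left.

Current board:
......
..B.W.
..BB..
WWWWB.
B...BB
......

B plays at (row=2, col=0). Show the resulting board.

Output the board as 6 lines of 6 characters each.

Place B at (2,0); scan 8 dirs for brackets.
Dir NW: edge -> no flip
Dir N: first cell '.' (not opp) -> no flip
Dir NE: first cell '.' (not opp) -> no flip
Dir W: edge -> no flip
Dir E: first cell '.' (not opp) -> no flip
Dir SW: edge -> no flip
Dir S: opp run (3,0) capped by B -> flip
Dir SE: opp run (3,1), next='.' -> no flip
All flips: (3,0)

Answer: ......
..B.W.
B.BB..
BWWWB.
B...BB
......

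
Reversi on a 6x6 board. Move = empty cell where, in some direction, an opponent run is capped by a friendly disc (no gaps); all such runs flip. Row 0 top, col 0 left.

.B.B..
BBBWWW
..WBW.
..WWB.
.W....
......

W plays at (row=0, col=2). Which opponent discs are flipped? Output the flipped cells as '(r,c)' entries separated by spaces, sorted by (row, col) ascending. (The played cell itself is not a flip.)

Answer: (1,2)

Derivation:
Dir NW: edge -> no flip
Dir N: edge -> no flip
Dir NE: edge -> no flip
Dir W: opp run (0,1), next='.' -> no flip
Dir E: opp run (0,3), next='.' -> no flip
Dir SW: opp run (1,1), next='.' -> no flip
Dir S: opp run (1,2) capped by W -> flip
Dir SE: first cell 'W' (not opp) -> no flip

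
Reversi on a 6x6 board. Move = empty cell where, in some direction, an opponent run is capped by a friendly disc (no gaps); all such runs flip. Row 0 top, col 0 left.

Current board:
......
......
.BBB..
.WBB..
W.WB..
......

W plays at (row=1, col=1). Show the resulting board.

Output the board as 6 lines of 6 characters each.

Place W at (1,1); scan 8 dirs for brackets.
Dir NW: first cell '.' (not opp) -> no flip
Dir N: first cell '.' (not opp) -> no flip
Dir NE: first cell '.' (not opp) -> no flip
Dir W: first cell '.' (not opp) -> no flip
Dir E: first cell '.' (not opp) -> no flip
Dir SW: first cell '.' (not opp) -> no flip
Dir S: opp run (2,1) capped by W -> flip
Dir SE: opp run (2,2) (3,3), next='.' -> no flip
All flips: (2,1)

Answer: ......
.W....
.WBB..
.WBB..
W.WB..
......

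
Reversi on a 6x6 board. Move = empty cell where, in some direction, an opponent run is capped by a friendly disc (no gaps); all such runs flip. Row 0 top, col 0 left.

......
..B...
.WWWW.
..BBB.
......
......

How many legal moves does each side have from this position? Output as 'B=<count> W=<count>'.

-- B to move --
(1,0): flips 1 -> legal
(1,1): flips 1 -> legal
(1,3): flips 1 -> legal
(1,4): flips 2 -> legal
(1,5): flips 1 -> legal
(2,0): no bracket -> illegal
(2,5): no bracket -> illegal
(3,0): flips 1 -> legal
(3,1): no bracket -> illegal
(3,5): no bracket -> illegal
B mobility = 6
-- W to move --
(0,1): flips 1 -> legal
(0,2): flips 1 -> legal
(0,3): flips 1 -> legal
(1,1): no bracket -> illegal
(1,3): no bracket -> illegal
(2,5): no bracket -> illegal
(3,1): no bracket -> illegal
(3,5): no bracket -> illegal
(4,1): flips 1 -> legal
(4,2): flips 2 -> legal
(4,3): flips 2 -> legal
(4,4): flips 2 -> legal
(4,5): flips 1 -> legal
W mobility = 8

Answer: B=6 W=8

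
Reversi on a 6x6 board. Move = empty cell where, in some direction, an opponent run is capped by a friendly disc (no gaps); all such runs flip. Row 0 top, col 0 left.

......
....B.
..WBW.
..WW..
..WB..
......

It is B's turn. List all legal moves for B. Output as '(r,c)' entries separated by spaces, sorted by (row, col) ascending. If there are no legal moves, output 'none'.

(1,1): no bracket -> illegal
(1,2): no bracket -> illegal
(1,3): no bracket -> illegal
(1,5): no bracket -> illegal
(2,1): flips 2 -> legal
(2,5): flips 1 -> legal
(3,1): no bracket -> illegal
(3,4): flips 1 -> legal
(3,5): no bracket -> illegal
(4,1): flips 2 -> legal
(4,4): no bracket -> illegal
(5,1): no bracket -> illegal
(5,2): no bracket -> illegal
(5,3): no bracket -> illegal

Answer: (2,1) (2,5) (3,4) (4,1)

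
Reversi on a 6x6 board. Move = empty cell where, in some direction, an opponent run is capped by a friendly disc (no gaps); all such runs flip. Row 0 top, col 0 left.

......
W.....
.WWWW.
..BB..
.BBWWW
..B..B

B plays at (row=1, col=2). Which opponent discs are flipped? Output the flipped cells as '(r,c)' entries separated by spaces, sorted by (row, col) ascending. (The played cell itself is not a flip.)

Answer: (2,2)

Derivation:
Dir NW: first cell '.' (not opp) -> no flip
Dir N: first cell '.' (not opp) -> no flip
Dir NE: first cell '.' (not opp) -> no flip
Dir W: first cell '.' (not opp) -> no flip
Dir E: first cell '.' (not opp) -> no flip
Dir SW: opp run (2,1), next='.' -> no flip
Dir S: opp run (2,2) capped by B -> flip
Dir SE: opp run (2,3), next='.' -> no flip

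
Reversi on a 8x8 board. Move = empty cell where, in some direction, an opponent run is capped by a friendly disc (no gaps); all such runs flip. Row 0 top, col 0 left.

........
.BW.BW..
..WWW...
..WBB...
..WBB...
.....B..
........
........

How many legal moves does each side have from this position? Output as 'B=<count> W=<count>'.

-- B to move --
(0,1): flips 2 -> legal
(0,2): no bracket -> illegal
(0,3): no bracket -> illegal
(0,4): no bracket -> illegal
(0,5): no bracket -> illegal
(0,6): flips 2 -> legal
(1,3): flips 2 -> legal
(1,6): flips 1 -> legal
(2,1): flips 1 -> legal
(2,5): no bracket -> illegal
(2,6): no bracket -> illegal
(3,1): flips 1 -> legal
(3,5): no bracket -> illegal
(4,1): flips 3 -> legal
(5,1): flips 1 -> legal
(5,2): no bracket -> illegal
(5,3): no bracket -> illegal
B mobility = 8
-- W to move --
(0,0): flips 1 -> legal
(0,1): no bracket -> illegal
(0,2): no bracket -> illegal
(0,3): no bracket -> illegal
(0,4): flips 1 -> legal
(0,5): flips 1 -> legal
(1,0): flips 1 -> legal
(1,3): flips 1 -> legal
(2,0): no bracket -> illegal
(2,1): no bracket -> illegal
(2,5): no bracket -> illegal
(3,5): flips 2 -> legal
(4,5): flips 3 -> legal
(4,6): no bracket -> illegal
(5,2): no bracket -> illegal
(5,3): flips 2 -> legal
(5,4): flips 3 -> legal
(5,6): no bracket -> illegal
(6,4): no bracket -> illegal
(6,5): no bracket -> illegal
(6,6): flips 3 -> legal
W mobility = 10

Answer: B=8 W=10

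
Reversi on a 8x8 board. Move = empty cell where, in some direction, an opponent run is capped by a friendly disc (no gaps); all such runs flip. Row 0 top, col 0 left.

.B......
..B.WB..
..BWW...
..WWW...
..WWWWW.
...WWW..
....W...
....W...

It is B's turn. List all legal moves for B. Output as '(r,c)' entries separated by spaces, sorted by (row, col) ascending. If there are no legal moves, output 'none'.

Answer: (1,3) (2,5) (5,1) (5,2) (5,6) (6,6)

Derivation:
(0,3): no bracket -> illegal
(0,4): no bracket -> illegal
(0,5): no bracket -> illegal
(1,3): flips 1 -> legal
(2,1): no bracket -> illegal
(2,5): flips 2 -> legal
(3,1): no bracket -> illegal
(3,5): no bracket -> illegal
(3,6): no bracket -> illegal
(3,7): no bracket -> illegal
(4,1): no bracket -> illegal
(4,7): no bracket -> illegal
(5,1): flips 3 -> legal
(5,2): flips 2 -> legal
(5,6): flips 3 -> legal
(5,7): no bracket -> illegal
(6,2): no bracket -> illegal
(6,3): no bracket -> illegal
(6,5): no bracket -> illegal
(6,6): flips 3 -> legal
(7,3): no bracket -> illegal
(7,5): no bracket -> illegal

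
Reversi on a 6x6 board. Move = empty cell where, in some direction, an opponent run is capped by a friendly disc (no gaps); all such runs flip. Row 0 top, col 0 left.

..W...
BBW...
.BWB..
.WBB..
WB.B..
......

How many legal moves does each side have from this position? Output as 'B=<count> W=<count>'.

-- B to move --
(0,1): flips 1 -> legal
(0,3): flips 1 -> legal
(1,3): flips 1 -> legal
(2,0): no bracket -> illegal
(3,0): flips 1 -> legal
(4,2): no bracket -> illegal
(5,0): no bracket -> illegal
(5,1): no bracket -> illegal
B mobility = 4
-- W to move --
(0,0): flips 1 -> legal
(0,1): flips 2 -> legal
(1,3): no bracket -> illegal
(1,4): no bracket -> illegal
(2,0): flips 2 -> legal
(2,4): flips 1 -> legal
(3,0): flips 1 -> legal
(3,4): flips 3 -> legal
(4,2): flips 2 -> legal
(4,4): flips 1 -> legal
(5,0): no bracket -> illegal
(5,1): flips 1 -> legal
(5,2): no bracket -> illegal
(5,3): no bracket -> illegal
(5,4): no bracket -> illegal
W mobility = 9

Answer: B=4 W=9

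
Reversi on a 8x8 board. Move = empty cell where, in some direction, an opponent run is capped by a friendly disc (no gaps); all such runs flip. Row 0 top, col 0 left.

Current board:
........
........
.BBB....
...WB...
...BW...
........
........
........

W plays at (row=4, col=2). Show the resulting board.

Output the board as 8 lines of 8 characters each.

Place W at (4,2); scan 8 dirs for brackets.
Dir NW: first cell '.' (not opp) -> no flip
Dir N: first cell '.' (not opp) -> no flip
Dir NE: first cell 'W' (not opp) -> no flip
Dir W: first cell '.' (not opp) -> no flip
Dir E: opp run (4,3) capped by W -> flip
Dir SW: first cell '.' (not opp) -> no flip
Dir S: first cell '.' (not opp) -> no flip
Dir SE: first cell '.' (not opp) -> no flip
All flips: (4,3)

Answer: ........
........
.BBB....
...WB...
..WWW...
........
........
........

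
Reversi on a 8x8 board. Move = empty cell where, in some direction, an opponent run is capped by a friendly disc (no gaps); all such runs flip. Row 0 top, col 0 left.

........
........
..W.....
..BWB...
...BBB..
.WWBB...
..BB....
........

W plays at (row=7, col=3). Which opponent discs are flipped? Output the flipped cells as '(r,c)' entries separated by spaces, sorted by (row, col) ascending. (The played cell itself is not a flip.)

Dir NW: opp run (6,2) capped by W -> flip
Dir N: opp run (6,3) (5,3) (4,3) capped by W -> flip
Dir NE: first cell '.' (not opp) -> no flip
Dir W: first cell '.' (not opp) -> no flip
Dir E: first cell '.' (not opp) -> no flip
Dir SW: edge -> no flip
Dir S: edge -> no flip
Dir SE: edge -> no flip

Answer: (4,3) (5,3) (6,2) (6,3)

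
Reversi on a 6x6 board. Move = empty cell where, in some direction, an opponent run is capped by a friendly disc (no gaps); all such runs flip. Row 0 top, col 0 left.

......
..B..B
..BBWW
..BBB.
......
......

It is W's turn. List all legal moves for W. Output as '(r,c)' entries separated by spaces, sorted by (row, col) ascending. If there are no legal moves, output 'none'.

Answer: (0,5) (2,1) (4,2) (4,3) (4,4)

Derivation:
(0,1): no bracket -> illegal
(0,2): no bracket -> illegal
(0,3): no bracket -> illegal
(0,4): no bracket -> illegal
(0,5): flips 1 -> legal
(1,1): no bracket -> illegal
(1,3): no bracket -> illegal
(1,4): no bracket -> illegal
(2,1): flips 2 -> legal
(3,1): no bracket -> illegal
(3,5): no bracket -> illegal
(4,1): no bracket -> illegal
(4,2): flips 1 -> legal
(4,3): flips 1 -> legal
(4,4): flips 1 -> legal
(4,5): no bracket -> illegal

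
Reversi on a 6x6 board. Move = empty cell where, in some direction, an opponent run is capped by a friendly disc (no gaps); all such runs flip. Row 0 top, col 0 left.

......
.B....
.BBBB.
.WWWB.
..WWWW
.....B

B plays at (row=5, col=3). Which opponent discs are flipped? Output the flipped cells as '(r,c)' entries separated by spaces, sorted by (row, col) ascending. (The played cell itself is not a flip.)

Answer: (3,3) (4,3)

Derivation:
Dir NW: opp run (4,2) (3,1), next='.' -> no flip
Dir N: opp run (4,3) (3,3) capped by B -> flip
Dir NE: opp run (4,4), next='.' -> no flip
Dir W: first cell '.' (not opp) -> no flip
Dir E: first cell '.' (not opp) -> no flip
Dir SW: edge -> no flip
Dir S: edge -> no flip
Dir SE: edge -> no flip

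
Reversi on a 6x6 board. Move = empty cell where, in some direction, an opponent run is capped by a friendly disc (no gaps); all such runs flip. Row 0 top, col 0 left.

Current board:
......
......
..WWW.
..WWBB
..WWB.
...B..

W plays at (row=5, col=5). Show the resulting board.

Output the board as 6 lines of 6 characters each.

Place W at (5,5); scan 8 dirs for brackets.
Dir NW: opp run (4,4) capped by W -> flip
Dir N: first cell '.' (not opp) -> no flip
Dir NE: edge -> no flip
Dir W: first cell '.' (not opp) -> no flip
Dir E: edge -> no flip
Dir SW: edge -> no flip
Dir S: edge -> no flip
Dir SE: edge -> no flip
All flips: (4,4)

Answer: ......
......
..WWW.
..WWBB
..WWW.
...B.W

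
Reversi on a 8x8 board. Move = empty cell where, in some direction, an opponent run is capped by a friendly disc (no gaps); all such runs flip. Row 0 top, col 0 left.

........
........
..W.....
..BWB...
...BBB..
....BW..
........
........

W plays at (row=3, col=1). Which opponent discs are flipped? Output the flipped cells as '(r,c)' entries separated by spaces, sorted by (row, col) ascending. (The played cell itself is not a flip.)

Dir NW: first cell '.' (not opp) -> no flip
Dir N: first cell '.' (not opp) -> no flip
Dir NE: first cell 'W' (not opp) -> no flip
Dir W: first cell '.' (not opp) -> no flip
Dir E: opp run (3,2) capped by W -> flip
Dir SW: first cell '.' (not opp) -> no flip
Dir S: first cell '.' (not opp) -> no flip
Dir SE: first cell '.' (not opp) -> no flip

Answer: (3,2)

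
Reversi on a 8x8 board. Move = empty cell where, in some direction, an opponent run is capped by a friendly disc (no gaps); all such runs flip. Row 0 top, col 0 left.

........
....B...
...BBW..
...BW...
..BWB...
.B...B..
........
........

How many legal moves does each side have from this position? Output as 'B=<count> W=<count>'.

-- B to move --
(1,5): no bracket -> illegal
(1,6): no bracket -> illegal
(2,6): flips 1 -> legal
(3,2): no bracket -> illegal
(3,5): flips 1 -> legal
(3,6): flips 1 -> legal
(4,5): flips 1 -> legal
(5,2): no bracket -> illegal
(5,3): flips 1 -> legal
(5,4): no bracket -> illegal
B mobility = 5
-- W to move --
(0,3): flips 1 -> legal
(0,4): flips 2 -> legal
(0,5): no bracket -> illegal
(1,2): flips 1 -> legal
(1,3): flips 2 -> legal
(1,5): no bracket -> illegal
(2,2): flips 2 -> legal
(3,1): no bracket -> illegal
(3,2): flips 1 -> legal
(3,5): no bracket -> illegal
(4,0): no bracket -> illegal
(4,1): flips 1 -> legal
(4,5): flips 1 -> legal
(4,6): no bracket -> illegal
(5,0): no bracket -> illegal
(5,2): no bracket -> illegal
(5,3): no bracket -> illegal
(5,4): flips 1 -> legal
(5,6): no bracket -> illegal
(6,0): no bracket -> illegal
(6,1): no bracket -> illegal
(6,2): no bracket -> illegal
(6,4): no bracket -> illegal
(6,5): no bracket -> illegal
(6,6): no bracket -> illegal
W mobility = 9

Answer: B=5 W=9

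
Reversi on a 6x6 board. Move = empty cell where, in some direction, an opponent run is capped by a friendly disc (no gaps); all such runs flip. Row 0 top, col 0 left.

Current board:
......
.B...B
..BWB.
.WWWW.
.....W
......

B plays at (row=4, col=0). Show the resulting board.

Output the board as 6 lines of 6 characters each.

Answer: ......
.B...B
..BWB.
.BWWW.
B....W
......

Derivation:
Place B at (4,0); scan 8 dirs for brackets.
Dir NW: edge -> no flip
Dir N: first cell '.' (not opp) -> no flip
Dir NE: opp run (3,1) capped by B -> flip
Dir W: edge -> no flip
Dir E: first cell '.' (not opp) -> no flip
Dir SW: edge -> no flip
Dir S: first cell '.' (not opp) -> no flip
Dir SE: first cell '.' (not opp) -> no flip
All flips: (3,1)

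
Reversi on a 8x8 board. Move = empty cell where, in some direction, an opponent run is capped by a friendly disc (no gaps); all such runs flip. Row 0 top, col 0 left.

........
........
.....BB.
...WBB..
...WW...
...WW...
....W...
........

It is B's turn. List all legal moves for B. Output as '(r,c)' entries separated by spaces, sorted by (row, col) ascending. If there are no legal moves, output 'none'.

(2,2): no bracket -> illegal
(2,3): no bracket -> illegal
(2,4): no bracket -> illegal
(3,2): flips 1 -> legal
(4,2): no bracket -> illegal
(4,5): no bracket -> illegal
(5,2): flips 1 -> legal
(5,5): no bracket -> illegal
(6,2): flips 2 -> legal
(6,3): no bracket -> illegal
(6,5): no bracket -> illegal
(7,3): no bracket -> illegal
(7,4): flips 3 -> legal
(7,5): no bracket -> illegal

Answer: (3,2) (5,2) (6,2) (7,4)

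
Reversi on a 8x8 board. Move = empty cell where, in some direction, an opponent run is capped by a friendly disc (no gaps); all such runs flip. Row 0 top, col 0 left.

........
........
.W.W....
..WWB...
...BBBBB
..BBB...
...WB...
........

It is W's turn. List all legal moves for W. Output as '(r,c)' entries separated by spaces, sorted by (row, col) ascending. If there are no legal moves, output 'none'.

(2,4): no bracket -> illegal
(2,5): no bracket -> illegal
(3,5): flips 1 -> legal
(3,6): flips 2 -> legal
(3,7): no bracket -> illegal
(4,1): flips 1 -> legal
(4,2): no bracket -> illegal
(5,1): no bracket -> illegal
(5,5): flips 1 -> legal
(5,6): flips 2 -> legal
(5,7): no bracket -> illegal
(6,1): no bracket -> illegal
(6,2): no bracket -> illegal
(6,5): flips 3 -> legal
(7,3): no bracket -> illegal
(7,4): no bracket -> illegal
(7,5): no bracket -> illegal

Answer: (3,5) (3,6) (4,1) (5,5) (5,6) (6,5)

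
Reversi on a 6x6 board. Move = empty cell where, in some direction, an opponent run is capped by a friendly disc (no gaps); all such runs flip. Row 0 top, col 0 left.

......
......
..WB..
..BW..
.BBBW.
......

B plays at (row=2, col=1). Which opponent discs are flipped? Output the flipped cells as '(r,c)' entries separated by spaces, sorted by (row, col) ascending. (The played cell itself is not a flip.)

Dir NW: first cell '.' (not opp) -> no flip
Dir N: first cell '.' (not opp) -> no flip
Dir NE: first cell '.' (not opp) -> no flip
Dir W: first cell '.' (not opp) -> no flip
Dir E: opp run (2,2) capped by B -> flip
Dir SW: first cell '.' (not opp) -> no flip
Dir S: first cell '.' (not opp) -> no flip
Dir SE: first cell 'B' (not opp) -> no flip

Answer: (2,2)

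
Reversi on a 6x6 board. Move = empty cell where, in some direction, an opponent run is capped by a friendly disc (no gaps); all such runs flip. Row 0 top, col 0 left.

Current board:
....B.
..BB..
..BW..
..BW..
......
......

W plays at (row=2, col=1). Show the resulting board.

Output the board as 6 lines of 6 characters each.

Answer: ....B.
..BB..
.WWW..
..BW..
......
......

Derivation:
Place W at (2,1); scan 8 dirs for brackets.
Dir NW: first cell '.' (not opp) -> no flip
Dir N: first cell '.' (not opp) -> no flip
Dir NE: opp run (1,2), next='.' -> no flip
Dir W: first cell '.' (not opp) -> no flip
Dir E: opp run (2,2) capped by W -> flip
Dir SW: first cell '.' (not opp) -> no flip
Dir S: first cell '.' (not opp) -> no flip
Dir SE: opp run (3,2), next='.' -> no flip
All flips: (2,2)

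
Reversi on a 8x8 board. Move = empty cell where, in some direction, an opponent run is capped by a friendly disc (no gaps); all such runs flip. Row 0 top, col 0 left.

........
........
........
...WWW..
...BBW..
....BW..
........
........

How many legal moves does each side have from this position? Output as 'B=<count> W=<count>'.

Answer: B=9 W=5

Derivation:
-- B to move --
(2,2): flips 1 -> legal
(2,3): flips 1 -> legal
(2,4): flips 1 -> legal
(2,5): flips 1 -> legal
(2,6): flips 1 -> legal
(3,2): no bracket -> illegal
(3,6): flips 1 -> legal
(4,2): no bracket -> illegal
(4,6): flips 1 -> legal
(5,6): flips 1 -> legal
(6,4): no bracket -> illegal
(6,5): no bracket -> illegal
(6,6): flips 1 -> legal
B mobility = 9
-- W to move --
(3,2): no bracket -> illegal
(4,2): flips 2 -> legal
(5,2): flips 1 -> legal
(5,3): flips 3 -> legal
(6,3): flips 1 -> legal
(6,4): flips 2 -> legal
(6,5): no bracket -> illegal
W mobility = 5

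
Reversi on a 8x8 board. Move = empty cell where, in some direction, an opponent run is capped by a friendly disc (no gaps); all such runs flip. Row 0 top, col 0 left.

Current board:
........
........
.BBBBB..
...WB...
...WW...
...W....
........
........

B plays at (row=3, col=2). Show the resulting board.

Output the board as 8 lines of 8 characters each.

Answer: ........
........
.BBBBB..
..BBB...
...WW...
...W....
........
........

Derivation:
Place B at (3,2); scan 8 dirs for brackets.
Dir NW: first cell 'B' (not opp) -> no flip
Dir N: first cell 'B' (not opp) -> no flip
Dir NE: first cell 'B' (not opp) -> no flip
Dir W: first cell '.' (not opp) -> no flip
Dir E: opp run (3,3) capped by B -> flip
Dir SW: first cell '.' (not opp) -> no flip
Dir S: first cell '.' (not opp) -> no flip
Dir SE: opp run (4,3), next='.' -> no flip
All flips: (3,3)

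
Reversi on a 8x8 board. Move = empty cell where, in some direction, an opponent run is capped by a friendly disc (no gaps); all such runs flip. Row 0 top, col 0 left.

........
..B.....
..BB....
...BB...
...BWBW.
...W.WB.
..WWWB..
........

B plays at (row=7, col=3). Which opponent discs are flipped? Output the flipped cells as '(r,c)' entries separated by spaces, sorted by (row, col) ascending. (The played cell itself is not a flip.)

Dir NW: opp run (6,2), next='.' -> no flip
Dir N: opp run (6,3) (5,3) capped by B -> flip
Dir NE: opp run (6,4) (5,5) (4,6), next='.' -> no flip
Dir W: first cell '.' (not opp) -> no flip
Dir E: first cell '.' (not opp) -> no flip
Dir SW: edge -> no flip
Dir S: edge -> no flip
Dir SE: edge -> no flip

Answer: (5,3) (6,3)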